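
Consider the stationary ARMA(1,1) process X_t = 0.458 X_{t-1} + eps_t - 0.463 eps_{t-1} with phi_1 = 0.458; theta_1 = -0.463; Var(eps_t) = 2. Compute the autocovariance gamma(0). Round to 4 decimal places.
\gamma(0) = 2.0001

Multiply the model equation by X_{t-k} and take expectations. With theta_0 = psi_0 = 1 and psi_j the MA(infinity) weights, this gives
  gamma(k) - sum_i phi_i gamma(k-i) = c_k,
  c_k = sigma^2 * sum_{j=k..q} theta_j psi_{j-k}   (c_k = 0 for k > q),
using gamma(-m) = gamma(m).
psi-weights needed (psi_j = theta_j + sum_i phi_i psi_{j-i}):
  psi_1 = theta_1 + phi_1 = -0.463 + (0.458) = -0.005
Right-hand sides:
  c_0 = sigma^2 (1 + theta_1 psi_1) = 2 * (1 + (-0.463)(-0.005)) = 2 * 1.002315 = 2.00463
  c_1 = sigma^2 theta_1 = 2 * (-0.463) = -0.926
  c_2 = 0
Equations for k = 0 and k = 1 (AR order 1):
  gamma(0) = phi_1 gamma(1) + c_0
  gamma(1) = phi_1 gamma(0) + c_1
Substituting the second into the first: gamma(0) (1 - phi_1^2) = c_0 + phi_1 c_1, so
  gamma(0) = (c_0 + phi_1 c_1) / (1 - phi_1^2) = (2.00463 + (0.458)(-0.926)) / (1 - (0.458)^2) = 1.580522 / 0.790236 = 2.000063.
Therefore gamma(0) = 2.0001 (to 4 decimal places).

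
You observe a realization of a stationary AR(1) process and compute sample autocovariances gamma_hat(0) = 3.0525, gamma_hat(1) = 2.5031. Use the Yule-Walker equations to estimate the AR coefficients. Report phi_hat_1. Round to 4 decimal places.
\hat\phi_{1} = 0.8200

The Yule-Walker equations for an AR(p) process read, in matrix form,
  Gamma_p phi = r_p,   with   (Gamma_p)_{ij} = gamma(|i - j|),
                       (r_p)_i = gamma(i),   i,j = 1..p.
Substitute the sample gammas (Toeplitz matrix and right-hand side of size 1):
  Gamma_p = [[3.0525]]
  r_p     = [2.5031]
With p = 1 this is the single equation gamma(0) phi_1 = gamma(1):
  phi_hat_1 = gamma(1) / gamma(0) = 2.5031 / 3.0525 = 0.8200.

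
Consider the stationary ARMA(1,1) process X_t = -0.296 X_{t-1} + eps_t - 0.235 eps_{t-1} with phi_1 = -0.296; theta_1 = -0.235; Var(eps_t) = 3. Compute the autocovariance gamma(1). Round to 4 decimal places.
\gamma(1) = -1.8674

Multiply the model equation by X_{t-k} and take expectations. With theta_0 = psi_0 = 1 and psi_j the MA(infinity) weights, this gives
  gamma(k) - sum_i phi_i gamma(k-i) = c_k,
  c_k = sigma^2 * sum_{j=k..q} theta_j psi_{j-k}   (c_k = 0 for k > q),
using gamma(-m) = gamma(m).
psi-weights needed (psi_j = theta_j + sum_i phi_i psi_{j-i}):
  psi_1 = theta_1 + phi_1 = -0.235 + (-0.296) = -0.531
Right-hand sides:
  c_0 = sigma^2 (1 + theta_1 psi_1) = 3 * (1 + (-0.235)(-0.531)) = 3 * 1.124785 = 3.374355
  c_1 = sigma^2 theta_1 = 3 * (-0.235) = -0.705
  c_2 = 0
Equations for k = 0 and k = 1 (AR order 1):
  gamma(0) = phi_1 gamma(1) + c_0
  gamma(1) = phi_1 gamma(0) + c_1
Substituting the second into the first: gamma(0) (1 - phi_1^2) = c_0 + phi_1 c_1, so
  gamma(0) = (c_0 + phi_1 c_1) / (1 - phi_1^2) = (3.374355 + (-0.296)(-0.705)) / (1 - (-0.296)^2) = 3.583035 / 0.912384 = 3.927113.
  gamma(1) = phi_1 gamma(0) + c_1 = (-0.296)(3.927113) + (-0.705) = -1.867425.
Therefore gamma(1) = -1.8674 (to 4 decimal places).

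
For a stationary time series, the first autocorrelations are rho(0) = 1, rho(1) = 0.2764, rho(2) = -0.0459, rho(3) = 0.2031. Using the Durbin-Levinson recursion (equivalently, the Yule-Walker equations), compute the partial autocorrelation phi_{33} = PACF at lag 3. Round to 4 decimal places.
\phi_{33} = 0.2800

The PACF at lag k is phi_{kk}, the last component of the solution
to the Yule-Walker system G_k phi = r_k where
  (G_k)_{ij} = rho(|i - j|), (r_k)_i = rho(i), i,j = 1..k.
Equivalently, Durbin-Levinson gives phi_{kk} iteratively:
  phi_{11} = rho(1)
  phi_{kk} = [rho(k) - sum_{j=1..k-1} phi_{k-1,j} rho(k-j)]
            / [1 - sum_{j=1..k-1} phi_{k-1,j} rho(j)],
  phi_{k,j} = phi_{k-1,j} - phi_{kk} phi_{k-1,k-j},  j = 1..k-1.
Step k = 1:
  phi_11 = rho(1) = 0.2764.
Step k = 2:
  phi_22 = [rho(2) - phi_11 rho(1)] / [1 - phi_11 rho(1)] = [-0.0459 - (0.2764)(0.2764)] / [1 - (0.2764)(0.2764)]
         = -0.12229696 / 0.92360304 = -0.132413.
  Update: phi_21 = phi_11 - phi_22 phi_11 = 0.2764 - (-0.132413)(0.2764) = 0.312999.
Step k = 3:
  phi_33 = [rho(3) - phi_21 rho(2) - phi_22 rho(1)] / [1 - phi_21 rho(1) - phi_22 rho(2)]
    numerator   = 0.2031 - (0.312999)(-0.0459) - (-0.132413)(0.2764) = 0.25406558
    denominator = 1 - (0.312999)(0.2764) - (-0.132413)(-0.0459) = 0.90740934
  phi_33 = 0.25406558 / 0.90740934 = 0.28.
Therefore phi_{33} = 0.2800.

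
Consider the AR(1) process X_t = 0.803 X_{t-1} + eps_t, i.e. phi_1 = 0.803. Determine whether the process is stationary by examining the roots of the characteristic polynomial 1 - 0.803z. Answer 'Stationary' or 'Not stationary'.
\text{Stationary}

The AR(p) characteristic polynomial is P(z) = 1 - 0.803z.
Stationarity requires all roots to lie outside the unit circle, i.e. |z| > 1 for every root.
This is linear in z: 1 + (-0.803) z = 0  =>  z = -1/(-0.803) = 1.24533,  |z| = 1.24533.
Moduli of all roots: 1.2453.
All moduli strictly greater than 1? Yes.
Verdict: Stationary.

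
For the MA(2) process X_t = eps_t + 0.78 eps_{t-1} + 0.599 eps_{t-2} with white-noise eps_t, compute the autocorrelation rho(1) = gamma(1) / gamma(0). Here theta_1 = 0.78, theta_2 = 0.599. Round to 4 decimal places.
\rho(1) = 0.6340

For an MA(q) process with theta_0 = 1, the autocovariance is
  gamma(k) = sigma^2 * sum_{i=0..q-k} theta_i * theta_{i+k},
and rho(k) = gamma(k) / gamma(0). Sigma^2 cancels.
  numerator   = (1)*(0.78) + (0.78)*(0.599) = 1.24722.
  denominator = (1)^2 + (0.78)^2 + (0.599)^2 = 1.967201.
  rho(1) = 1.24722 / 1.967201 = 0.6340.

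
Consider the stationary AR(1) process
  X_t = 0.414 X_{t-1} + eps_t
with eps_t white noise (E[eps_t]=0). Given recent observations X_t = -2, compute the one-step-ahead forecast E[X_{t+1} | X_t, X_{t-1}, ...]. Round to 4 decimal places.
E[X_{t+1} \mid \mathcal F_t] = -0.8280

For an AR(p) model X_t = c + sum_i phi_i X_{t-i} + eps_t, the
one-step-ahead conditional mean is
  E[X_{t+1} | X_t, ...] = c + sum_i phi_i X_{t+1-i}.
Substitute known values:
  E[X_{t+1} | ...] = (0.414) * (-2)
                   = -0.8280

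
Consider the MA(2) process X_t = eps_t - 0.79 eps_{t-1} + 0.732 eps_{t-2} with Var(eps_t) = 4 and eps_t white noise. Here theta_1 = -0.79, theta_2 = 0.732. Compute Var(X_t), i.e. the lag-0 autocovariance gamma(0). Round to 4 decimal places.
\gamma(0) = 8.6397

For an MA(q) process X_t = eps_t + sum_i theta_i eps_{t-i} with
Var(eps_t) = sigma^2, the variance is
  gamma(0) = sigma^2 * (1 + sum_i theta_i^2).
  sum_i theta_i^2 = (-0.79)^2 + (0.732)^2 = 0.6241 + 0.535824 = 1.159924.
  gamma(0) = 4 * (1 + 1.159924) = 4 * 2.159924 = 8.639696, which rounds to 8.6397.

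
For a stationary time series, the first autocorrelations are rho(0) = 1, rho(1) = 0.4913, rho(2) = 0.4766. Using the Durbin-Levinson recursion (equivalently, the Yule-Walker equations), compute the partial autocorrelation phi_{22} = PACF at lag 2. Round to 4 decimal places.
\phi_{22} = 0.3101

The PACF at lag k is phi_{kk}, the last component of the solution
to the Yule-Walker system G_k phi = r_k where
  (G_k)_{ij} = rho(|i - j|), (r_k)_i = rho(i), i,j = 1..k.
Equivalently, Durbin-Levinson gives phi_{kk} iteratively:
  phi_{11} = rho(1)
  phi_{kk} = [rho(k) - sum_{j=1..k-1} phi_{k-1,j} rho(k-j)]
            / [1 - sum_{j=1..k-1} phi_{k-1,j} rho(j)],
  phi_{k,j} = phi_{k-1,j} - phi_{kk} phi_{k-1,k-j},  j = 1..k-1.
Step k = 1:
  phi_11 = rho(1) = 0.4913.
Step k = 2:
  phi_22 = [rho(2) - phi_11 rho(1)] / [1 - phi_11 rho(1)] = [0.4766 - (0.4913)(0.4913)] / [1 - (0.4913)(0.4913)]
         = 0.23522431 / 0.75862431 = 0.3101.
Therefore phi_{22} = 0.3101.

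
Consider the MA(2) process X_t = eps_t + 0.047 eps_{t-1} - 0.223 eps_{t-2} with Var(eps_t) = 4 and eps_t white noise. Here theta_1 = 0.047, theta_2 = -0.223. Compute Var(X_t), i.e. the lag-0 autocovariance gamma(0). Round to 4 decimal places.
\gamma(0) = 4.2078

For an MA(q) process X_t = eps_t + sum_i theta_i eps_{t-i} with
Var(eps_t) = sigma^2, the variance is
  gamma(0) = sigma^2 * (1 + sum_i theta_i^2).
  sum_i theta_i^2 = (0.047)^2 + (-0.223)^2 = 0.002209 + 0.049729 = 0.051938.
  gamma(0) = 4 * (1 + 0.051938) = 4 * 1.051938 = 4.207752, which rounds to 4.2078.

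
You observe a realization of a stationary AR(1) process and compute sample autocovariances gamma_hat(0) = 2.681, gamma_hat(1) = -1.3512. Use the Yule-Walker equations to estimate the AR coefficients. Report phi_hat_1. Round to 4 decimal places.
\hat\phi_{1} = -0.5040

The Yule-Walker equations for an AR(p) process read, in matrix form,
  Gamma_p phi = r_p,   with   (Gamma_p)_{ij} = gamma(|i - j|),
                       (r_p)_i = gamma(i),   i,j = 1..p.
Substitute the sample gammas (Toeplitz matrix and right-hand side of size 1):
  Gamma_p = [[2.681]]
  r_p     = [-1.3512]
With p = 1 this is the single equation gamma(0) phi_1 = gamma(1):
  phi_hat_1 = gamma(1) / gamma(0) = -1.3512 / 2.681 = -0.5040.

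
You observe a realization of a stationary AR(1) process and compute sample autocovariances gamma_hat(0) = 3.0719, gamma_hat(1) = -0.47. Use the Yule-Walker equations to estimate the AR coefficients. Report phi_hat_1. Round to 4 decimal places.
\hat\phi_{1} = -0.1530

The Yule-Walker equations for an AR(p) process read, in matrix form,
  Gamma_p phi = r_p,   with   (Gamma_p)_{ij} = gamma(|i - j|),
                       (r_p)_i = gamma(i),   i,j = 1..p.
Substitute the sample gammas (Toeplitz matrix and right-hand side of size 1):
  Gamma_p = [[3.0719]]
  r_p     = [-0.47]
With p = 1 this is the single equation gamma(0) phi_1 = gamma(1):
  phi_hat_1 = gamma(1) / gamma(0) = -0.47 / 3.0719 = -0.1530.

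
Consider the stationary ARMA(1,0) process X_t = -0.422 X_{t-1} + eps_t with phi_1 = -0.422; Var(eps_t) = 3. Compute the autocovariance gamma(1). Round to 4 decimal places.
\gamma(1) = -1.5403

Multiply the model equation by X_{t-k} and take expectations. With theta_0 = psi_0 = 1 and psi_j the MA(infinity) weights, this gives
  gamma(k) - sum_i phi_i gamma(k-i) = c_k,
  c_k = sigma^2 * sum_{j=k..q} theta_j psi_{j-k}   (c_k = 0 for k > q),
using gamma(-m) = gamma(m).
Pure AR (q = 0): c_0 = sigma^2 = 3, c_k = 0 for k >= 1.
Equations for k = 0 and k = 1 (AR order 1):
  gamma(0) = phi_1 gamma(1) + c_0
  gamma(1) = phi_1 gamma(0) + c_1
Substituting the second into the first: gamma(0) (1 - phi_1^2) = c_0 + phi_1 c_1, so
  gamma(0) = c_0 / (1 - phi_1^2) = 3 / (1 - (-0.422)^2) = 3 / 0.821916 = 3.650008.
  gamma(1) = phi_1 gamma(0) = (-0.422)(3.650008) = -1.540303.
Therefore gamma(1) = -1.5403 (to 4 decimal places).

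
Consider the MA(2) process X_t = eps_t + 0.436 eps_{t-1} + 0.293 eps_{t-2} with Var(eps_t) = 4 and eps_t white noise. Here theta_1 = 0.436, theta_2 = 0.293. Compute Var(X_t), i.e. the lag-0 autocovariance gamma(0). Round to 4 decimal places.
\gamma(0) = 5.1038

For an MA(q) process X_t = eps_t + sum_i theta_i eps_{t-i} with
Var(eps_t) = sigma^2, the variance is
  gamma(0) = sigma^2 * (1 + sum_i theta_i^2).
  sum_i theta_i^2 = (0.436)^2 + (0.293)^2 = 0.190096 + 0.085849 = 0.275945.
  gamma(0) = 4 * (1 + 0.275945) = 4 * 1.275945 = 5.10378, which rounds to 5.1038.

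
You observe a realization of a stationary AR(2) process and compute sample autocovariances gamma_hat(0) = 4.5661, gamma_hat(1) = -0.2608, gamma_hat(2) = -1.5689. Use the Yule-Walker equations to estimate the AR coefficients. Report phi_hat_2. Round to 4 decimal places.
\hat\phi_{2} = -0.3480

The Yule-Walker equations for an AR(p) process read, in matrix form,
  Gamma_p phi = r_p,   with   (Gamma_p)_{ij} = gamma(|i - j|),
                       (r_p)_i = gamma(i),   i,j = 1..p.
Substitute the sample gammas (Toeplitz matrix and right-hand side of size 2):
  Gamma_p = [[4.5661, -0.2608], [-0.2608, 4.5661]]
  r_p     = [-0.2608, -1.5689]
Written out:
  4.5661 phi_1 - 0.2608 phi_2 = -0.2608
  -0.2608 phi_1 + 4.5661 phi_2 = -1.5689
Solve by Cramer's rule:
  det = gamma(0)^2 - gamma(1)^2 = (4.5661)^2 - (-0.2608)^2 = 20.84926921 - 0.06801664 = 20.78125257
  phi_hat_1 = [gamma(1) gamma(0) - gamma(1) gamma(2)] / det = [(-0.2608)(4.5661) - (-0.2608)(-1.5689)] / 20.78125257 = -1.600008 / 20.78125257 = -0.077
  phi_hat_2 = [gamma(0) gamma(2) - gamma(1)^2] / det = [(4.5661)(-1.5689) - (-0.2608)^2] / 20.78125257 = -7.23177093 / 20.78125257 = -0.348
So phi_hat = [-0.0770, -0.3480].
Therefore phi_hat_2 = -0.3480.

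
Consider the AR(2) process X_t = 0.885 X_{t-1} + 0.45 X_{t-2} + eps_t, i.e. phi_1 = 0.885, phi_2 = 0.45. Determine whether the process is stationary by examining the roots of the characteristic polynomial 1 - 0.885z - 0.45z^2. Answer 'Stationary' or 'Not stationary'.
\text{Not stationary}

The AR(p) characteristic polynomial is P(z) = 1 - 0.885z - 0.45z^2.
Stationarity requires all roots to lie outside the unit circle, i.e. |z| > 1 for every root.
Set 1 + (-0.885) z + (-0.45) z^2 = 0, i.e. a z^2 + b z + c = 0 with a = -0.45, b = -0.885, c = 1.
Discriminant D = b^2 - 4ac = (-0.885)^2 - 4*(-0.45)*1 = 0.783225 - (-1.8) = 2.583225.
D >= 0, so the roots are real: z = (-b +/- sqrt(D)) / (2a) = (0.885 +/- 1.607241) / (-0.9).
  z_1 = (0.885 + 1.607241) / (-0.9) = -2.7692,   |z_1| = 2.7692.
  z_2 = (0.885 - 1.607241) / (-0.9) = 0.8025,   |z_2| = 0.8025.
Moduli of all roots: 2.7692, 0.8025.
All moduli strictly greater than 1? No.
Verdict: Not stationary.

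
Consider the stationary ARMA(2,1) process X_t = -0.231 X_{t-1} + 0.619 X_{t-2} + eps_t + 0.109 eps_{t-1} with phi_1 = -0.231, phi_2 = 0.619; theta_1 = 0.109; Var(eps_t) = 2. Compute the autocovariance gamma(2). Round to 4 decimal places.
\gamma(2) = 3.2914

Multiply the model equation by X_{t-k} and take expectations. With theta_0 = psi_0 = 1 and psi_j the MA(infinity) weights, this gives
  gamma(k) - sum_i phi_i gamma(k-i) = c_k,
  c_k = sigma^2 * sum_{j=k..q} theta_j psi_{j-k}   (c_k = 0 for k > q),
using gamma(-m) = gamma(m).
psi-weights needed (psi_j = theta_j + sum_i phi_i psi_{j-i}):
  psi_1 = theta_1 + phi_1 = 0.109 + (-0.231) = -0.122
Right-hand sides:
  c_0 = sigma^2 (1 + theta_1 psi_1) = 2 * (1 + (0.109)(-0.122)) = 2 * 0.986702 = 1.973404
  c_1 = sigma^2 theta_1 = 2 * (0.109) = 0.218
  c_2 = 0
Equations for k = 0, 1, 2 (AR order 2, c_2 = 0):
  (E0) gamma(0) = phi_1 gamma(1) + phi_2 gamma(2) + c_0
  (E1) gamma(1) = phi_1 gamma(0) + phi_2 gamma(1) + c_1
  (E2) gamma(2) = phi_1 gamma(1) + phi_2 gamma(0)
From (E1): gamma(1) = A gamma(0) + B with
  A = phi_1 / (1 - phi_2) = -0.231 / 0.381 = -0.606299,   B = c_1 / (1 - phi_2) = 0.218 / 0.381 = 0.572178.
Insert (E2) into (E0): gamma(0) (1 - phi_2^2) = phi_1 (1 + phi_2) gamma(1) + c_0.
  phi_1 (1 + phi_2) = (-0.231)(1.619) = -0.373989,   1 - phi_2^2 = 0.616839.
Replace gamma(1) by A gamma(0) + B and collect gamma(0):
  gamma(0) [0.616839 - (-0.373989)(-0.606299)] = (-0.373989)(0.572178) + 1.973404
  gamma(0) * 0.39009 = 1.759416
  gamma(0) = 1.759416 / 0.39009 = 4.510284.
  gamma(1) = A gamma(0) + B = (-0.606299)(4.510284) + (0.572178) = -2.162403.
  gamma(2) = phi_1 gamma(1) + phi_2 gamma(0) = (-0.231)(-2.162403) + (0.619)(4.510284) = 3.291381.
Therefore gamma(2) = 3.2914 (to 4 decimal places).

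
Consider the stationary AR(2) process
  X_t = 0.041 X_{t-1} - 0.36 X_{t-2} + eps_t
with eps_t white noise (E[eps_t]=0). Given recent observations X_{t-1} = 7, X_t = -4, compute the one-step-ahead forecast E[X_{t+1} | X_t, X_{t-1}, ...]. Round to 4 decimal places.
E[X_{t+1} \mid \mathcal F_t] = -2.6840

For an AR(p) model X_t = c + sum_i phi_i X_{t-i} + eps_t, the
one-step-ahead conditional mean is
  E[X_{t+1} | X_t, ...] = c + sum_i phi_i X_{t+1-i}.
Substitute known values:
  E[X_{t+1} | ...] = (0.041) * (-4) + (-0.36) * (7)
                   = -2.6840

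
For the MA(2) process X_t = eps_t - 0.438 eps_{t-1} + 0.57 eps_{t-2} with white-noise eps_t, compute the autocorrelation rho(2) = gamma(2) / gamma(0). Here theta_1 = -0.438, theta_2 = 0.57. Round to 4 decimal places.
\rho(2) = 0.3758

For an MA(q) process with theta_0 = 1, the autocovariance is
  gamma(k) = sigma^2 * sum_{i=0..q-k} theta_i * theta_{i+k},
and rho(k) = gamma(k) / gamma(0). Sigma^2 cancels.
  numerator   = (1)*(0.57) = 0.57.
  denominator = (1)^2 + (-0.438)^2 + (0.57)^2 = 1.516744.
  rho(2) = 0.57 / 1.516744 = 0.3758.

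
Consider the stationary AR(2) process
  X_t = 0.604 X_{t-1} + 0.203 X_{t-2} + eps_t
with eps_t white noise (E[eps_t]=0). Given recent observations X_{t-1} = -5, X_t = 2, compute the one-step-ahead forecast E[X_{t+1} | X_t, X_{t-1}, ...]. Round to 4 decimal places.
E[X_{t+1} \mid \mathcal F_t] = 0.1930

For an AR(p) model X_t = c + sum_i phi_i X_{t-i} + eps_t, the
one-step-ahead conditional mean is
  E[X_{t+1} | X_t, ...] = c + sum_i phi_i X_{t+1-i}.
Substitute known values:
  E[X_{t+1} | ...] = (0.604) * (2) + (0.203) * (-5)
                   = 0.1930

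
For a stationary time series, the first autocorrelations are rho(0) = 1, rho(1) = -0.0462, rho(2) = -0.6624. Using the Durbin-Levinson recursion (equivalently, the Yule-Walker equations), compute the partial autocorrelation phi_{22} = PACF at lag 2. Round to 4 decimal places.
\phi_{22} = -0.6660

The PACF at lag k is phi_{kk}, the last component of the solution
to the Yule-Walker system G_k phi = r_k where
  (G_k)_{ij} = rho(|i - j|), (r_k)_i = rho(i), i,j = 1..k.
Equivalently, Durbin-Levinson gives phi_{kk} iteratively:
  phi_{11} = rho(1)
  phi_{kk} = [rho(k) - sum_{j=1..k-1} phi_{k-1,j} rho(k-j)]
            / [1 - sum_{j=1..k-1} phi_{k-1,j} rho(j)],
  phi_{k,j} = phi_{k-1,j} - phi_{kk} phi_{k-1,k-j},  j = 1..k-1.
Step k = 1:
  phi_11 = rho(1) = -0.0462.
Step k = 2:
  phi_22 = [rho(2) - phi_11 rho(1)] / [1 - phi_11 rho(1)] = [-0.6624 - (-0.0462)(-0.0462)] / [1 - (-0.0462)(-0.0462)]
         = -0.66453444 / 0.99786556 = -0.666.
Therefore phi_{22} = -0.6660.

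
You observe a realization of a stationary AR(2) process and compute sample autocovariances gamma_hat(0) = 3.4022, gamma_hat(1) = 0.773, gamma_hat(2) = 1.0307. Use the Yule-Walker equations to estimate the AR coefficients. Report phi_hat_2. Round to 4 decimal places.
\hat\phi_{2} = 0.2650

The Yule-Walker equations for an AR(p) process read, in matrix form,
  Gamma_p phi = r_p,   with   (Gamma_p)_{ij} = gamma(|i - j|),
                       (r_p)_i = gamma(i),   i,j = 1..p.
Substitute the sample gammas (Toeplitz matrix and right-hand side of size 2):
  Gamma_p = [[3.4022, 0.773], [0.773, 3.4022]]
  r_p     = [0.773, 1.0307]
Written out:
  3.4022 phi_1 + 0.773 phi_2 = 0.773
  0.773 phi_1 + 3.4022 phi_2 = 1.0307
Solve by Cramer's rule:
  det = gamma(0)^2 - gamma(1)^2 = (3.4022)^2 - (0.773)^2 = 11.57496484 - 0.597529 = 10.97743584
  phi_hat_1 = [gamma(1) gamma(0) - gamma(1) gamma(2)] / det = [(0.773)(3.4022) - (0.773)(1.0307)] / 10.97743584 = 1.8331695 / 10.97743584 = 0.167
  phi_hat_2 = [gamma(0) gamma(2) - gamma(1)^2] / det = [(3.4022)(1.0307) - (0.773)^2] / 10.97743584 = 2.90911854 / 10.97743584 = 0.265
So phi_hat = [0.1670, 0.2650].
Therefore phi_hat_2 = 0.2650.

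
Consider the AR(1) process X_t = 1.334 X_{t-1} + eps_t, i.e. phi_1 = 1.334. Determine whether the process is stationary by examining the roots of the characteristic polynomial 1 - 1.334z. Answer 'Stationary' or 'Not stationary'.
\text{Not stationary}

The AR(p) characteristic polynomial is P(z) = 1 - 1.334z.
Stationarity requires all roots to lie outside the unit circle, i.e. |z| > 1 for every root.
This is linear in z: 1 + (-1.334) z = 0  =>  z = -1/(-1.334) = 0.749625,  |z| = 0.749625.
Moduli of all roots: 0.7496.
All moduli strictly greater than 1? No.
Verdict: Not stationary.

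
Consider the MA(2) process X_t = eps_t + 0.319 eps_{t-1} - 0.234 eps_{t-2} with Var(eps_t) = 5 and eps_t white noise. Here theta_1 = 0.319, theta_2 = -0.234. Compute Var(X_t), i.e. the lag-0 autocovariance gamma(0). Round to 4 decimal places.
\gamma(0) = 5.7826

For an MA(q) process X_t = eps_t + sum_i theta_i eps_{t-i} with
Var(eps_t) = sigma^2, the variance is
  gamma(0) = sigma^2 * (1 + sum_i theta_i^2).
  sum_i theta_i^2 = (0.319)^2 + (-0.234)^2 = 0.101761 + 0.054756 = 0.156517.
  gamma(0) = 5 * (1 + 0.156517) = 5 * 1.156517 = 5.782585, which rounds to 5.7826.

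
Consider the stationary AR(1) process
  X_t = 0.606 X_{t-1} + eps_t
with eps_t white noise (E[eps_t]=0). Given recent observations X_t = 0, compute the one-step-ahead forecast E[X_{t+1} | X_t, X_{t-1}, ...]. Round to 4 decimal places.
E[X_{t+1} \mid \mathcal F_t] = 0.0000

For an AR(p) model X_t = c + sum_i phi_i X_{t-i} + eps_t, the
one-step-ahead conditional mean is
  E[X_{t+1} | X_t, ...] = c + sum_i phi_i X_{t+1-i}.
Substitute known values:
  E[X_{t+1} | ...] = (0.606) * (0)
                   = 0.0000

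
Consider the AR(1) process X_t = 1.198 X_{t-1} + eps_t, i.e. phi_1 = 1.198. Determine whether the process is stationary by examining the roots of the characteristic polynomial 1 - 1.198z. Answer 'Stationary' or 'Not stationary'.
\text{Not stationary}

The AR(p) characteristic polynomial is P(z) = 1 - 1.198z.
Stationarity requires all roots to lie outside the unit circle, i.e. |z| > 1 for every root.
This is linear in z: 1 + (-1.198) z = 0  =>  z = -1/(-1.198) = 0.834725,  |z| = 0.834725.
Moduli of all roots: 0.8347.
All moduli strictly greater than 1? No.
Verdict: Not stationary.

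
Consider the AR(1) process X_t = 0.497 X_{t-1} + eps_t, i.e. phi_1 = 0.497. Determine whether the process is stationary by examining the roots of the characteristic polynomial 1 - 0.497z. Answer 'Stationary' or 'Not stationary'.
\text{Stationary}

The AR(p) characteristic polynomial is P(z) = 1 - 0.497z.
Stationarity requires all roots to lie outside the unit circle, i.e. |z| > 1 for every root.
This is linear in z: 1 + (-0.497) z = 0  =>  z = -1/(-0.497) = 2.012072,  |z| = 2.012072.
Moduli of all roots: 2.0121.
All moduli strictly greater than 1? Yes.
Verdict: Stationary.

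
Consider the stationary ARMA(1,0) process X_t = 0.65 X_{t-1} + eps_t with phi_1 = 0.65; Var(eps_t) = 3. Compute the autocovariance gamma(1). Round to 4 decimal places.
\gamma(1) = 3.3766

Multiply the model equation by X_{t-k} and take expectations. With theta_0 = psi_0 = 1 and psi_j the MA(infinity) weights, this gives
  gamma(k) - sum_i phi_i gamma(k-i) = c_k,
  c_k = sigma^2 * sum_{j=k..q} theta_j psi_{j-k}   (c_k = 0 for k > q),
using gamma(-m) = gamma(m).
Pure AR (q = 0): c_0 = sigma^2 = 3, c_k = 0 for k >= 1.
Equations for k = 0 and k = 1 (AR order 1):
  gamma(0) = phi_1 gamma(1) + c_0
  gamma(1) = phi_1 gamma(0) + c_1
Substituting the second into the first: gamma(0) (1 - phi_1^2) = c_0 + phi_1 c_1, so
  gamma(0) = c_0 / (1 - phi_1^2) = 3 / (1 - (0.65)^2) = 3 / 0.5775 = 5.194805.
  gamma(1) = phi_1 gamma(0) = (0.65)(5.194805) = 3.376623.
Therefore gamma(1) = 3.3766 (to 4 decimal places).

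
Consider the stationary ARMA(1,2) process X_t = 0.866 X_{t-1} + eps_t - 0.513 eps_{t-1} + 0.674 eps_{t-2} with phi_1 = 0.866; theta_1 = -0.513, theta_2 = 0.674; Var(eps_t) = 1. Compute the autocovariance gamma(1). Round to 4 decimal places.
\gamma(1) = 4.0230

Multiply the model equation by X_{t-k} and take expectations. With theta_0 = psi_0 = 1 and psi_j the MA(infinity) weights, this gives
  gamma(k) - sum_i phi_i gamma(k-i) = c_k,
  c_k = sigma^2 * sum_{j=k..q} theta_j psi_{j-k}   (c_k = 0 for k > q),
using gamma(-m) = gamma(m).
psi-weights needed (psi_j = theta_j + sum_i phi_i psi_{j-i}):
  psi_1 = theta_1 + phi_1 = -0.513 + (0.866) = 0.353
  psi_2 = theta_2 + phi_1 psi_1 = 0.674 + (0.866)(0.353) = 0.979698
Right-hand sides:
  c_0 = sigma^2 (1 + theta_1 psi_1 + theta_2 psi_2) = 1 * (1 + (-0.513)(0.353) + (0.674)(0.979698)) = 1 * 1.479227 = 1.479227
  c_1 = sigma^2 (theta_1 + theta_2 psi_1) = 1 * (-0.513 + (0.674)(0.353)) = -0.275078
  c_2 = sigma^2 theta_2 = 1 * (0.674) = 0.674
Equations for k = 0 and k = 1 (AR order 1):
  gamma(0) = phi_1 gamma(1) + c_0
  gamma(1) = phi_1 gamma(0) + c_1
Substituting the second into the first: gamma(0) (1 - phi_1^2) = c_0 + phi_1 c_1, so
  gamma(0) = (c_0 + phi_1 c_1) / (1 - phi_1^2) = (1.479227 + (0.866)(-0.275078)) / (1 - (0.866)^2) = 1.24101 / 0.250044 = 4.963166.
  gamma(1) = phi_1 gamma(0) + c_1 = (0.866)(4.963166) + (-0.275078) = 4.023024.
Therefore gamma(1) = 4.0230 (to 4 decimal places).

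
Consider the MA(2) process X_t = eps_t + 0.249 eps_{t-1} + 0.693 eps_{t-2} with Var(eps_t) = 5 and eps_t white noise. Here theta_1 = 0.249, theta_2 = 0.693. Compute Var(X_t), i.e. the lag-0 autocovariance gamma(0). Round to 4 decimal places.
\gamma(0) = 7.7113

For an MA(q) process X_t = eps_t + sum_i theta_i eps_{t-i} with
Var(eps_t) = sigma^2, the variance is
  gamma(0) = sigma^2 * (1 + sum_i theta_i^2).
  sum_i theta_i^2 = (0.249)^2 + (0.693)^2 = 0.062001 + 0.480249 = 0.54225.
  gamma(0) = 5 * (1 + 0.54225) = 5 * 1.54225 = 7.71125, which rounds to 7.7113.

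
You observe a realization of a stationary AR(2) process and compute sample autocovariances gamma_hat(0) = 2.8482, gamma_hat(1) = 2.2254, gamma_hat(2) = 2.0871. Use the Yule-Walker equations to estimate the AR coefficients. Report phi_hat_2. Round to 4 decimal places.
\hat\phi_{2} = 0.3140

The Yule-Walker equations for an AR(p) process read, in matrix form,
  Gamma_p phi = r_p,   with   (Gamma_p)_{ij} = gamma(|i - j|),
                       (r_p)_i = gamma(i),   i,j = 1..p.
Substitute the sample gammas (Toeplitz matrix and right-hand side of size 2):
  Gamma_p = [[2.8482, 2.2254], [2.2254, 2.8482]]
  r_p     = [2.2254, 2.0871]
Written out:
  2.8482 phi_1 + 2.2254 phi_2 = 2.2254
  2.2254 phi_1 + 2.8482 phi_2 = 2.0871
Solve by Cramer's rule:
  det = gamma(0)^2 - gamma(1)^2 = (2.8482)^2 - (2.2254)^2 = 8.11224324 - 4.95240516 = 3.15983808
  phi_hat_1 = [gamma(1) gamma(0) - gamma(1) gamma(2)] / det = [(2.2254)(2.8482) - (2.2254)(2.0871)] / 3.15983808 = 1.69375194 / 3.15983808 = 0.536
  phi_hat_2 = [gamma(0) gamma(2) - gamma(1)^2] / det = [(2.8482)(2.0871) - (2.2254)^2] / 3.15983808 = 0.99207306 / 3.15983808 = 0.314
So phi_hat = [0.5360, 0.3140].
Therefore phi_hat_2 = 0.3140.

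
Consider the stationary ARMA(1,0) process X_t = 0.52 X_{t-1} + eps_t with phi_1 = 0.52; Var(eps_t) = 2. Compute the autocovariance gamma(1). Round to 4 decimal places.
\gamma(1) = 1.4254

Multiply the model equation by X_{t-k} and take expectations. With theta_0 = psi_0 = 1 and psi_j the MA(infinity) weights, this gives
  gamma(k) - sum_i phi_i gamma(k-i) = c_k,
  c_k = sigma^2 * sum_{j=k..q} theta_j psi_{j-k}   (c_k = 0 for k > q),
using gamma(-m) = gamma(m).
Pure AR (q = 0): c_0 = sigma^2 = 2, c_k = 0 for k >= 1.
Equations for k = 0 and k = 1 (AR order 1):
  gamma(0) = phi_1 gamma(1) + c_0
  gamma(1) = phi_1 gamma(0) + c_1
Substituting the second into the first: gamma(0) (1 - phi_1^2) = c_0 + phi_1 c_1, so
  gamma(0) = c_0 / (1 - phi_1^2) = 2 / (1 - (0.52)^2) = 2 / 0.7296 = 2.741228.
  gamma(1) = phi_1 gamma(0) = (0.52)(2.741228) = 1.425439.
Therefore gamma(1) = 1.4254 (to 4 decimal places).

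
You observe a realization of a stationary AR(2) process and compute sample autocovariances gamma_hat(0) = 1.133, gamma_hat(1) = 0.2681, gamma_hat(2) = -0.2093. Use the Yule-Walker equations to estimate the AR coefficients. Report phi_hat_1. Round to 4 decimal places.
\hat\phi_{1} = 0.2970

The Yule-Walker equations for an AR(p) process read, in matrix form,
  Gamma_p phi = r_p,   with   (Gamma_p)_{ij} = gamma(|i - j|),
                       (r_p)_i = gamma(i),   i,j = 1..p.
Substitute the sample gammas (Toeplitz matrix and right-hand side of size 2):
  Gamma_p = [[1.133, 0.2681], [0.2681, 1.133]]
  r_p     = [0.2681, -0.2093]
Written out:
  1.133 phi_1 + 0.2681 phi_2 = 0.2681
  0.2681 phi_1 + 1.133 phi_2 = -0.2093
Solve by Cramer's rule:
  det = gamma(0)^2 - gamma(1)^2 = (1.133)^2 - (0.2681)^2 = 1.283689 - 0.07187761 = 1.21181139
  phi_hat_1 = [gamma(1) gamma(0) - gamma(1) gamma(2)] / det = [(0.2681)(1.133) - (0.2681)(-0.2093)] / 1.21181139 = 0.35987063 / 1.21181139 = 0.297
  phi_hat_2 = [gamma(0) gamma(2) - gamma(1)^2] / det = [(1.133)(-0.2093) - (0.2681)^2] / 1.21181139 = -0.30901451 / 1.21181139 = -0.255
So phi_hat = [0.2970, -0.2550].
Therefore phi_hat_1 = 0.2970.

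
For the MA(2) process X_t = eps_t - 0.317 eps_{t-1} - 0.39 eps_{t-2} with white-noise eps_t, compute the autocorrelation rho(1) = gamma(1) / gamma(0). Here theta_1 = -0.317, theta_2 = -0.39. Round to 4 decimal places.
\rho(1) = -0.1544

For an MA(q) process with theta_0 = 1, the autocovariance is
  gamma(k) = sigma^2 * sum_{i=0..q-k} theta_i * theta_{i+k},
and rho(k) = gamma(k) / gamma(0). Sigma^2 cancels.
  numerator   = (1)*(-0.317) + (-0.317)*(-0.39) = -0.19337.
  denominator = (1)^2 + (-0.317)^2 + (-0.39)^2 = 1.252589.
  rho(1) = -0.19337 / 1.252589 = -0.1544.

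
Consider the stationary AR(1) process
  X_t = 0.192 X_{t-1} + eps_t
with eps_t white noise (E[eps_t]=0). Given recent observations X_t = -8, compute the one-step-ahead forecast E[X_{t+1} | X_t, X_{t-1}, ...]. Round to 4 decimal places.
E[X_{t+1} \mid \mathcal F_t] = -1.5360

For an AR(p) model X_t = c + sum_i phi_i X_{t-i} + eps_t, the
one-step-ahead conditional mean is
  E[X_{t+1} | X_t, ...] = c + sum_i phi_i X_{t+1-i}.
Substitute known values:
  E[X_{t+1} | ...] = (0.192) * (-8)
                   = -1.5360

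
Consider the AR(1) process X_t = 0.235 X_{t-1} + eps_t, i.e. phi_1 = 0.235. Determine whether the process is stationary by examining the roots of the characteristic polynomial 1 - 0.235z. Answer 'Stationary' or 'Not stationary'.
\text{Stationary}

The AR(p) characteristic polynomial is P(z) = 1 - 0.235z.
Stationarity requires all roots to lie outside the unit circle, i.e. |z| > 1 for every root.
This is linear in z: 1 + (-0.235) z = 0  =>  z = -1/(-0.235) = 4.255319,  |z| = 4.255319.
Moduli of all roots: 4.2553.
All moduli strictly greater than 1? Yes.
Verdict: Stationary.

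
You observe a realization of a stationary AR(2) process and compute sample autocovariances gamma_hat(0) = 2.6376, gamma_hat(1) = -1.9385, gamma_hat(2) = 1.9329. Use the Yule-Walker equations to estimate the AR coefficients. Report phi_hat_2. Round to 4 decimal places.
\hat\phi_{2} = 0.4190

The Yule-Walker equations for an AR(p) process read, in matrix form,
  Gamma_p phi = r_p,   with   (Gamma_p)_{ij} = gamma(|i - j|),
                       (r_p)_i = gamma(i),   i,j = 1..p.
Substitute the sample gammas (Toeplitz matrix and right-hand side of size 2):
  Gamma_p = [[2.6376, -1.9385], [-1.9385, 2.6376]]
  r_p     = [-1.9385, 1.9329]
Written out:
  2.6376 phi_1 - 1.9385 phi_2 = -1.9385
  -1.9385 phi_1 + 2.6376 phi_2 = 1.9329
Solve by Cramer's rule:
  det = gamma(0)^2 - gamma(1)^2 = (2.6376)^2 - (-1.9385)^2 = 6.95693376 - 3.75778225 = 3.19915151
  phi_hat_1 = [gamma(1) gamma(0) - gamma(1) gamma(2)] / det = [(-1.9385)(2.6376) - (-1.9385)(1.9329)] / 3.19915151 = -1.36606095 / 3.19915151 = -0.427
  phi_hat_2 = [gamma(0) gamma(2) - gamma(1)^2] / det = [(2.6376)(1.9329) - (-1.9385)^2] / 3.19915151 = 1.34043479 / 3.19915151 = 0.419
So phi_hat = [-0.4270, 0.4190].
Therefore phi_hat_2 = 0.4190.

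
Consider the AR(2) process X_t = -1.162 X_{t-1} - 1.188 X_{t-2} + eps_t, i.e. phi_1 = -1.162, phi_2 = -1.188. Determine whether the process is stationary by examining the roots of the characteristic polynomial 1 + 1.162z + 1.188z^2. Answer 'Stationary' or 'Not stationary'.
\text{Not stationary}

The AR(p) characteristic polynomial is P(z) = 1 + 1.162z + 1.188z^2.
Stationarity requires all roots to lie outside the unit circle, i.e. |z| > 1 for every root.
Set 1 + (1.162) z + (1.188) z^2 = 0, i.e. a z^2 + b z + c = 0 with a = 1.188, b = 1.162, c = 1.
Discriminant D = b^2 - 4ac = (1.162)^2 - 4*(1.188)*1 = 1.350244 - (4.752) = -3.401756.
D < 0, so the roots are the complex-conjugate pair z = (-b +/- i sqrt(-D)) / (2a) = -0.4891 +/- 0.7763i.
For a conjugate pair |z|^2 = z * conj(z) = (product of roots) = c/a = 1/(1.188) = 0.841751, so |z| = sqrt(0.841751) = 0.9175 for both roots.
Moduli of all roots: 0.9175, 0.9175.
All moduli strictly greater than 1? No.
Verdict: Not stationary.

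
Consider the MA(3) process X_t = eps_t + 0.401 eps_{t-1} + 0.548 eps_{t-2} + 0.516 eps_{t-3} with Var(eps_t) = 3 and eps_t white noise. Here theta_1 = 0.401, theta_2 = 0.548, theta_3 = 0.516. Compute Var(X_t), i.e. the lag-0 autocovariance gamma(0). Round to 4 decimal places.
\gamma(0) = 5.1821

For an MA(q) process X_t = eps_t + sum_i theta_i eps_{t-i} with
Var(eps_t) = sigma^2, the variance is
  gamma(0) = sigma^2 * (1 + sum_i theta_i^2).
  sum_i theta_i^2 = (0.401)^2 + (0.548)^2 + (0.516)^2 = 0.160801 + 0.300304 + 0.266256 = 0.727361.
  gamma(0) = 3 * (1 + 0.727361) = 3 * 1.727361 = 5.182083, which rounds to 5.1821.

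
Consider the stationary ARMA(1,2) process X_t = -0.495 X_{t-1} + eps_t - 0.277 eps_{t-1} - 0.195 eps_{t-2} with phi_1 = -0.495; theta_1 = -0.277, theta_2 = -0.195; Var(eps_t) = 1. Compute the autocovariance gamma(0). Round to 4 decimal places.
\gamma(0) = 1.6424

Multiply the model equation by X_{t-k} and take expectations. With theta_0 = psi_0 = 1 and psi_j the MA(infinity) weights, this gives
  gamma(k) - sum_i phi_i gamma(k-i) = c_k,
  c_k = sigma^2 * sum_{j=k..q} theta_j psi_{j-k}   (c_k = 0 for k > q),
using gamma(-m) = gamma(m).
psi-weights needed (psi_j = theta_j + sum_i phi_i psi_{j-i}):
  psi_1 = theta_1 + phi_1 = -0.277 + (-0.495) = -0.772
  psi_2 = theta_2 + phi_1 psi_1 = -0.195 + (-0.495)(-0.772) = 0.18714
Right-hand sides:
  c_0 = sigma^2 (1 + theta_1 psi_1 + theta_2 psi_2) = 1 * (1 + (-0.277)(-0.772) + (-0.195)(0.18714)) = 1 * 1.177352 = 1.177352
  c_1 = sigma^2 (theta_1 + theta_2 psi_1) = 1 * (-0.277 + (-0.195)(-0.772)) = -0.12646
  c_2 = sigma^2 theta_2 = 1 * (-0.195) = -0.195
Equations for k = 0 and k = 1 (AR order 1):
  gamma(0) = phi_1 gamma(1) + c_0
  gamma(1) = phi_1 gamma(0) + c_1
Substituting the second into the first: gamma(0) (1 - phi_1^2) = c_0 + phi_1 c_1, so
  gamma(0) = (c_0 + phi_1 c_1) / (1 - phi_1^2) = (1.177352 + (-0.495)(-0.12646)) / (1 - (-0.495)^2) = 1.239949 / 0.754975 = 1.642371.
Therefore gamma(0) = 1.6424 (to 4 decimal places).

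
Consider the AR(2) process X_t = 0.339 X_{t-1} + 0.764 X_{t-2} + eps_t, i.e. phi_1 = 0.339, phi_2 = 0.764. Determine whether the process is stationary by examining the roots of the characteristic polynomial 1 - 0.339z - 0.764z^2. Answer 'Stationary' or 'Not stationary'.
\text{Not stationary}

The AR(p) characteristic polynomial is P(z) = 1 - 0.339z - 0.764z^2.
Stationarity requires all roots to lie outside the unit circle, i.e. |z| > 1 for every root.
Set 1 + (-0.339) z + (-0.764) z^2 = 0, i.e. a z^2 + b z + c = 0 with a = -0.764, b = -0.339, c = 1.
Discriminant D = b^2 - 4ac = (-0.339)^2 - 4*(-0.764)*1 = 0.114921 - (-3.056) = 3.170921.
D >= 0, so the roots are real: z = (-b +/- sqrt(D)) / (2a) = (0.339 +/- 1.780708) / (-1.528).
  z_1 = (0.339 + 1.780708) / (-1.528) = -1.3872,   |z_1| = 1.3872.
  z_2 = (0.339 - 1.780708) / (-1.528) = 0.9435,   |z_2| = 0.9435.
Moduli of all roots: 1.3872, 0.9435.
All moduli strictly greater than 1? No.
Verdict: Not stationary.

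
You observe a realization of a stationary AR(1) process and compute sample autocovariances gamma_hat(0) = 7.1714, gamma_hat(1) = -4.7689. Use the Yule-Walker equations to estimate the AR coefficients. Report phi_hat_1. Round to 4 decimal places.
\hat\phi_{1} = -0.6650

The Yule-Walker equations for an AR(p) process read, in matrix form,
  Gamma_p phi = r_p,   with   (Gamma_p)_{ij} = gamma(|i - j|),
                       (r_p)_i = gamma(i),   i,j = 1..p.
Substitute the sample gammas (Toeplitz matrix and right-hand side of size 1):
  Gamma_p = [[7.1714]]
  r_p     = [-4.7689]
With p = 1 this is the single equation gamma(0) phi_1 = gamma(1):
  phi_hat_1 = gamma(1) / gamma(0) = -4.7689 / 7.1714 = -0.6650.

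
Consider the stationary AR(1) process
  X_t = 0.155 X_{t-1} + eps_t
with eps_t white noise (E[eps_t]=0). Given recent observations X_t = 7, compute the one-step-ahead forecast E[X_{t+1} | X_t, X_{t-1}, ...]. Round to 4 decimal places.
E[X_{t+1} \mid \mathcal F_t] = 1.0850

For an AR(p) model X_t = c + sum_i phi_i X_{t-i} + eps_t, the
one-step-ahead conditional mean is
  E[X_{t+1} | X_t, ...] = c + sum_i phi_i X_{t+1-i}.
Substitute known values:
  E[X_{t+1} | ...] = (0.155) * (7)
                   = 1.0850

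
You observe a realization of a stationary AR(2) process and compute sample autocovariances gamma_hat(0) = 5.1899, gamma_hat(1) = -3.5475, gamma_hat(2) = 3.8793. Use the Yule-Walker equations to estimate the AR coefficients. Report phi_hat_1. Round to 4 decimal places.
\hat\phi_{1} = -0.3240

The Yule-Walker equations for an AR(p) process read, in matrix form,
  Gamma_p phi = r_p,   with   (Gamma_p)_{ij} = gamma(|i - j|),
                       (r_p)_i = gamma(i),   i,j = 1..p.
Substitute the sample gammas (Toeplitz matrix and right-hand side of size 2):
  Gamma_p = [[5.1899, -3.5475], [-3.5475, 5.1899]]
  r_p     = [-3.5475, 3.8793]
Written out:
  5.1899 phi_1 - 3.5475 phi_2 = -3.5475
  -3.5475 phi_1 + 5.1899 phi_2 = 3.8793
Solve by Cramer's rule:
  det = gamma(0)^2 - gamma(1)^2 = (5.1899)^2 - (-3.5475)^2 = 26.93506201 - 12.58475625 = 14.35030576
  phi_hat_1 = [gamma(1) gamma(0) - gamma(1) gamma(2)] / det = [(-3.5475)(5.1899) - (-3.5475)(3.8793)] / 14.35030576 = -4.6493535 / 14.35030576 = -0.324
  phi_hat_2 = [gamma(0) gamma(2) - gamma(1)^2] / det = [(5.1899)(3.8793) - (-3.5475)^2] / 14.35030576 = 7.54842282 / 14.35030576 = 0.526
So phi_hat = [-0.3240, 0.5260].
Therefore phi_hat_1 = -0.3240.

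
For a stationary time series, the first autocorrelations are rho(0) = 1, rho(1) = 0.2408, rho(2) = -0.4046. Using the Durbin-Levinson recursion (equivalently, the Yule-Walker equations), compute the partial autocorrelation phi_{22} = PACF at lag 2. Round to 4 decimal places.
\phi_{22} = -0.4911

The PACF at lag k is phi_{kk}, the last component of the solution
to the Yule-Walker system G_k phi = r_k where
  (G_k)_{ij} = rho(|i - j|), (r_k)_i = rho(i), i,j = 1..k.
Equivalently, Durbin-Levinson gives phi_{kk} iteratively:
  phi_{11} = rho(1)
  phi_{kk} = [rho(k) - sum_{j=1..k-1} phi_{k-1,j} rho(k-j)]
            / [1 - sum_{j=1..k-1} phi_{k-1,j} rho(j)],
  phi_{k,j} = phi_{k-1,j} - phi_{kk} phi_{k-1,k-j},  j = 1..k-1.
Step k = 1:
  phi_11 = rho(1) = 0.2408.
Step k = 2:
  phi_22 = [rho(2) - phi_11 rho(1)] / [1 - phi_11 rho(1)] = [-0.4046 - (0.2408)(0.2408)] / [1 - (0.2408)(0.2408)]
         = -0.46258464 / 0.94201536 = -0.4911.
Therefore phi_{22} = -0.4911.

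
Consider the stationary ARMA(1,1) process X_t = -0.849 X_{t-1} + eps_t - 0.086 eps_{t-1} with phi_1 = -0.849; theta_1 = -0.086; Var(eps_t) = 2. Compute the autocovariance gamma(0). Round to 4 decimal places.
\gamma(0) = 8.2624

Multiply the model equation by X_{t-k} and take expectations. With theta_0 = psi_0 = 1 and psi_j the MA(infinity) weights, this gives
  gamma(k) - sum_i phi_i gamma(k-i) = c_k,
  c_k = sigma^2 * sum_{j=k..q} theta_j psi_{j-k}   (c_k = 0 for k > q),
using gamma(-m) = gamma(m).
psi-weights needed (psi_j = theta_j + sum_i phi_i psi_{j-i}):
  psi_1 = theta_1 + phi_1 = -0.086 + (-0.849) = -0.935
Right-hand sides:
  c_0 = sigma^2 (1 + theta_1 psi_1) = 2 * (1 + (-0.086)(-0.935)) = 2 * 1.08041 = 2.16082
  c_1 = sigma^2 theta_1 = 2 * (-0.086) = -0.172
  c_2 = 0
Equations for k = 0 and k = 1 (AR order 1):
  gamma(0) = phi_1 gamma(1) + c_0
  gamma(1) = phi_1 gamma(0) + c_1
Substituting the second into the first: gamma(0) (1 - phi_1^2) = c_0 + phi_1 c_1, so
  gamma(0) = (c_0 + phi_1 c_1) / (1 - phi_1^2) = (2.16082 + (-0.849)(-0.172)) / (1 - (-0.849)^2) = 2.306848 / 0.279199 = 8.262379.
Therefore gamma(0) = 8.2624 (to 4 decimal places).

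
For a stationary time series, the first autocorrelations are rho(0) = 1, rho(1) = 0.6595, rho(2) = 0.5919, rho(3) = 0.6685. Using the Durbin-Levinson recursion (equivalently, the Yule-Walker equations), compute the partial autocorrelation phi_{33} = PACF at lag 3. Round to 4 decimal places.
\phi_{33} = 0.3900

The PACF at lag k is phi_{kk}, the last component of the solution
to the Yule-Walker system G_k phi = r_k where
  (G_k)_{ij} = rho(|i - j|), (r_k)_i = rho(i), i,j = 1..k.
Equivalently, Durbin-Levinson gives phi_{kk} iteratively:
  phi_{11} = rho(1)
  phi_{kk} = [rho(k) - sum_{j=1..k-1} phi_{k-1,j} rho(k-j)]
            / [1 - sum_{j=1..k-1} phi_{k-1,j} rho(j)],
  phi_{k,j} = phi_{k-1,j} - phi_{kk} phi_{k-1,k-j},  j = 1..k-1.
Step k = 1:
  phi_11 = rho(1) = 0.6595.
Step k = 2:
  phi_22 = [rho(2) - phi_11 rho(1)] / [1 - phi_11 rho(1)] = [0.5919 - (0.6595)(0.6595)] / [1 - (0.6595)(0.6595)]
         = 0.15695975 / 0.56505975 = 0.277775.
  Update: phi_21 = phi_11 - phi_22 phi_11 = 0.6595 - (0.277775)(0.6595) = 0.476307.
Step k = 3:
  phi_33 = [rho(3) - phi_21 rho(2) - phi_22 rho(1)] / [1 - phi_21 rho(1) - phi_22 rho(2)]
    numerator   = 0.6685 - (0.476307)(0.5919) - (0.277775)(0.6595) = 0.20338091
    denominator = 1 - (0.476307)(0.6595) - (0.277775)(0.5919) = 0.52146018
  phi_33 = 0.20338091 / 0.52146018 = 0.39.
Therefore phi_{33} = 0.3900.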